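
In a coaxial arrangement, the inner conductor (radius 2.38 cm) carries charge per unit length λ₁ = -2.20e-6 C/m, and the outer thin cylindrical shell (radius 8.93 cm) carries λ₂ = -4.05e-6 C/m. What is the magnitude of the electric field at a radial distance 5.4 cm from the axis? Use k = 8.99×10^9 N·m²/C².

|E| ≈ 7.33×10^5 N/C

By cylindrical symmetry E is radial; use a coaxial Gaussian cylinder of radius 5.4 cm and length L (between the conductors, 2.38 cm < r < 8.93 cm).
The shell at 8.93 cm lies outside the Gaussian surface, so λ_enc = λ₁ = -2.20×10^-6 C/m.
Gauss's law: E·2πrL = λ_enc L/ε₀.
E = 2k|λ_enc|/r = 2(8.99×10^9)(2.20×10^-6)/(0.054) = 7.33×10^5 N/C.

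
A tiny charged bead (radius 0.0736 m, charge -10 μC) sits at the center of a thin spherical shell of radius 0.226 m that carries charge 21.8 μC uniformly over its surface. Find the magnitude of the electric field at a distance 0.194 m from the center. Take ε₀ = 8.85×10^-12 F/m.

By spherical symmetry E is radial; choose a Gaussian sphere of radius r = 0.194 m (between the bodies, 0.0736 m < r < 0.226 m).
Only the inner charge is enclosed; the outer shell contributes nothing inside itself. Q_enc = -10 μC = -1.00×10^-5 C.
Gauss's law: E·4πr² = Q_enc/ε₀.
E = |Q_enc|/(4πε₀r²) = (1.00×10^-5)/(4π·8.85×10^-12·(0.194)²) = 2.39e6 N/C.

E ≈ 2.39×10^6 N/C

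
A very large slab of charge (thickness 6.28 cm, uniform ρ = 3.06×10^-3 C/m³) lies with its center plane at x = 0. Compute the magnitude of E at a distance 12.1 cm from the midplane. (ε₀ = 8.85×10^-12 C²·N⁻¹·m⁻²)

E = 1.09×10^7 N/C

The point |x| = 12.1 cm lies outside the slab (half-thickness 0.0314 m). A symmetric pillbox spanning the full slab encloses Q_enc = ρ·d·A.
Flux = 2EA ⇒ E = |ρ|d/(2ε₀), independent of distance outside.
E = (3.06×10^-3)(0.0628)/(2·8.85×10^-12) = 1.09e7 N/C.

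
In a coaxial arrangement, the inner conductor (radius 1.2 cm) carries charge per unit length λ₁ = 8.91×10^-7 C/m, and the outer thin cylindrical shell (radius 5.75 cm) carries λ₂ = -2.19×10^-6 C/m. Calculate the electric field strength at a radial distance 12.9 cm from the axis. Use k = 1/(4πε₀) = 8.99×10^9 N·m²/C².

Coaxial Gaussian cylinder, radius r = 12.9 cm, length L (r > 5.75 cm, enclosing both).
λ_enc = λ₁ + λ₂ = (8.91e-7) + (-2.19×10^-6) = -1.299e-6 C/m.
By Gauss's law (flux through the curved wall only), E·2πrL = λ_enc L/ε₀.
E = 2k|λ_enc|/r = 2(8.99×10^9)(1.299e-6)/(0.129) = 1.81×10^5 N/C.

|E| = 1.81×10^5 V/m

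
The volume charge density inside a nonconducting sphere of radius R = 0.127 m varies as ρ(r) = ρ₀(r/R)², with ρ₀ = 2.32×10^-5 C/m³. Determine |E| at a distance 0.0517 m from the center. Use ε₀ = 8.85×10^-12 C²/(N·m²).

Symmetry ⇒ E = E(r) r̂. Gaussian sphere of radius r = 0.0517 m (r < R).
Q_enc = ∫₀^r ρ(r')·4πr'² dr' = (4πρ₀/R²) ∫₀^r r'^4 dr' = 4πρ₀ r^5/(5·R²) = 1.335×10^-9 C.
Since E is radial and uniform over the Gaussian sphere, Φ = E·4πr² = Q_enc/ε₀.
E = |Q_enc|/(4πε₀r²) = (1.335×10^-9)/(4π·8.85×10^-12·(0.0517)²) = 4.49×10^3 N/C.

|E| = 4.49e3 V/m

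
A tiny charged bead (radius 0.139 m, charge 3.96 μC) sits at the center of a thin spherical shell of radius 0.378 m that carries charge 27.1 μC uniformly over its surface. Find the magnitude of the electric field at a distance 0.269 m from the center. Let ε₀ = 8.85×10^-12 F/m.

Take a concentric spherical Gaussian surface of radius r = 0.269 m (between the bodies, 0.139 m < r < 0.378 m).
The shell at 0.378 m lies outside the Gaussian surface, so Q_enc = 3.96 μC = 3.96×10^-6 C.
Gauss's law: E·4πr² = Q_enc/ε₀.
E = |Q_enc|/(4πε₀r²) = (3.96e-6)/(4π·8.85×10^-12·(0.269)²) = 4.92×10^5 N/C.

|E| ≈ 4.92×10^5 N/C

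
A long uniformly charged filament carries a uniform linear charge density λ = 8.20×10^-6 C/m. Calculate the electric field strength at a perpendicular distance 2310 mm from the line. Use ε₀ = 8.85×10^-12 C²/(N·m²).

|E| ≈ 6.38e4 V/m

Take a coaxial cylindrical Gaussian surface of radius r = 2310 mm and length L.
Q_enc = λL, so λ_enc = 8.20e-6 C/m.
Gauss's law: E·2πrL = λ_enc L/ε₀.
E = |λ_enc|/(2πε₀r) = (8.20e-6)/(2π·8.85×10^-12·2.31) = 6.38×10^4 N/C.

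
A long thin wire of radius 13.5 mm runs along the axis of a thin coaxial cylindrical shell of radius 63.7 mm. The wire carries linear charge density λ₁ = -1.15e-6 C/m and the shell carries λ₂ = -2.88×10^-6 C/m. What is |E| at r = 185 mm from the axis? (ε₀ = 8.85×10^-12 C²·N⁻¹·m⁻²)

Choose a coaxial cylinder of radius r = 185 mm (arbitrary length L) as the Gaussian surface (r > 63.7 mm, enclosing both).
λ_enc = λ₁ + λ₂ = (-1.15×10^-6) + (-2.88×10^-6) = -4.03e-6 C/m.
By Gauss's law (flux through the curved wall only), E·2πrL = λ_enc L/ε₀.
E = |λ_enc|/(2πε₀r) = (4.03×10^-6)/(2π·8.85×10^-12·0.185) = 3.92e5 N/C.

|E| = 3.92×10^5 V/m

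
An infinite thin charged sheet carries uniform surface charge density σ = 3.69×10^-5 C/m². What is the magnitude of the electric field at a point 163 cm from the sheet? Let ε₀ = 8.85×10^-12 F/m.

E ≈ 2.08×10^6 N/C

Choose a cylindrical pillbox piercing the sheet, end faces (area A) parallel to it.
Flux Φ = 2EA and Q_enc = σA, so 2EA = σA/ε₀ ⇒ E = |σ|/(2ε₀), independent of distance.
E = |σ|/(2ε₀) = (3.69×10^-5)/(2·8.85×10^-12) = 2.08×10^6 N/C.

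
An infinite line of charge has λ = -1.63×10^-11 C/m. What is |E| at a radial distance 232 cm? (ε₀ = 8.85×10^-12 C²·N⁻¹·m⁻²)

Coaxial Gaussian cylinder, radius r = 232 cm, length L.
Q_enc = λL, so λ_enc = -1.63×10^-11 C/m.
Gauss's law: E·2πrL = λ_enc L/ε₀.
E = |λ_enc|/(2πε₀r) = (1.63×10^-11)/(2π·8.85×10^-12·2.32) = 0.126 N/C.

|E| ≈ 0.126 V/m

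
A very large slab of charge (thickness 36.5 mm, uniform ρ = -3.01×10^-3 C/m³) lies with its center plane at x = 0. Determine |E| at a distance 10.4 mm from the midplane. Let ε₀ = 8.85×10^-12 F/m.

3.54×10^6 N/C

By symmetry E is perpendicular to the slab. A Gaussian pillbox from −10.4 mm to +10.4 mm (face area A) lies entirely within the slab.
Q_enc = ρ·(2x)·A and flux = 2EA, so 2EA = 2ρxA/ε₀ ⇒ E = |ρ|x/ε₀.
E = (3.01×10^-3)(0.0104)/(8.85×10^-12) = 3.54×10^6 N/C.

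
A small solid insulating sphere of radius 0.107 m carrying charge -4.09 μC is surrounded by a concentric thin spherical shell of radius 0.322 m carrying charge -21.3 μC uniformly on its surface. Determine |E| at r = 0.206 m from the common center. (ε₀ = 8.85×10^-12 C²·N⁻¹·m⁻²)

8.67×10^5 V/m

Take a concentric spherical Gaussian surface of radius r = 0.206 m (between the bodies, 0.107 m < r < 0.322 m).
The shell at 0.322 m lies outside the Gaussian surface, so Q_enc = -4.09 μC = -4.09e-6 C.
Gauss's law: E·4πr² = Q_enc/ε₀.
E = |Q_enc|/(4πε₀r²) = (4.09×10^-6)/(4π·8.85×10^-12·(0.206)²) = 8.67×10^5 N/C.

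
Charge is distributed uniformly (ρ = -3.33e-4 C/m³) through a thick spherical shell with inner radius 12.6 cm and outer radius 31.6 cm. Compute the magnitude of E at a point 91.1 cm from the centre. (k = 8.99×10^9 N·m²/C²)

|E| = 4.47×10^5 N/C

By spherical symmetry E is radial; choose a Gaussian sphere of radius r = 91.1 cm (r > 31.6 cm, enclosing the whole shell).
Q_enc = ρ·(4π/3)(b³ − a³) = (-3.33e-4)·(4π/3)·((0.316)³ − (0.126)³) = -4.122×10^-5 C.
Gauss's law: E·4πr² = Q_enc/ε₀.
E = k|Q_enc|/r² = (8.99×10^9)(4.122e-5)/(0.911)² = 4.47e5 N/C.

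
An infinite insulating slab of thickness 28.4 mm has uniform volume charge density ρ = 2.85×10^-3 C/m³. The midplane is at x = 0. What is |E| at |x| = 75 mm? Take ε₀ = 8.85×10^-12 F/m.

E = 4.57×10^6 N/C

The point |x| = 75 mm lies outside the slab (half-thickness 0.0142 m). A symmetric pillbox spanning the full slab encloses Q_enc = ρ·d·A.
Flux = 2EA ⇒ E = |ρ|d/(2ε₀), independent of distance outside.
E = (2.85×10^-3)(0.0284)/(2·8.85×10^-12) = 4.57×10^6 N/C.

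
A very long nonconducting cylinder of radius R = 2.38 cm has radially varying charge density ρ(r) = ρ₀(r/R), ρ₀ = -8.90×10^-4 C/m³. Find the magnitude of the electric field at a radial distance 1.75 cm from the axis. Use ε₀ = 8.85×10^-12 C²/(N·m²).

|E| ≈ 4.31×10^5 V/m

Coaxial Gaussian cylinder, radius r = 1.75 cm, length L (r < R).
Integrating ρ over the cross-section to radius r: λ_enc = (2πρ₀/R) ∫₀^r r'^2 dr' = 2πρ₀ r^3/(3·R) = -4.197×10^-7 C/m.
By Gauss's law (flux through the curved wall only), E·2πrL = λ_enc L/ε₀.
E = |λ_enc|/(2πε₀r) = (4.197×10^-7)/(2π·8.85×10^-12·0.0175) = 4.31×10^5 N/C.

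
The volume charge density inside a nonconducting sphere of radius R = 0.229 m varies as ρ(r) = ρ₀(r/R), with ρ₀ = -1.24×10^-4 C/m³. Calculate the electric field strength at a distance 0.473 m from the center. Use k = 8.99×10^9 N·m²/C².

|E| = 1.88e5 N/C

By spherical symmetry E is radial; choose a Gaussian sphere of radius r = 0.473 m (r > R, all charge enclosed).
Q_enc = 4π ∫₀^R ρ₀(r'/R)^1 r'² dr' = 4πρ₀R³/4 = -4.678e-6 C.
Gauss's law: E·4πr² = Q_enc/ε₀.
E = k|Q_enc|/r² = (8.99×10^9)(4.678e-6)/(0.473)² = 1.88×10^5 N/C.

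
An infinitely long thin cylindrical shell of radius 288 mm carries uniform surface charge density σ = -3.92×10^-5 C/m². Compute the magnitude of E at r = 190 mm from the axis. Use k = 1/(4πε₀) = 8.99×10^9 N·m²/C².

By cylindrical symmetry E is radial; use a coaxial Gaussian cylinder of radius 190 mm and length L (r < 288 mm, inside the shell).
All the surface charge lies outside this cylinder: Q_enc = 0, hence E = 0.

E = 0 (no enclosed charge)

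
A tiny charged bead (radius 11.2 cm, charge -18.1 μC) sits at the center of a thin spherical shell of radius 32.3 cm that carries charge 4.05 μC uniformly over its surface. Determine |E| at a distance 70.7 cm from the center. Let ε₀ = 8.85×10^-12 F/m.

E ≈ 2.53×10^5 N/C

Take a concentric spherical Gaussian surface of radius r = 70.7 cm (r > 32.3 cm, enclosing both).
Q_enc = (-18.1 μC) + (4.05 μC) = -1.405×10^-5 C.
By Gauss's law, ∮E·dA = E·4πr² = Q_enc/ε₀.
E = |Q_enc|/(4πε₀r²) = (1.405×10^-5)/(4π·8.85×10^-12·(0.707)²) = 2.53×10^5 N/C.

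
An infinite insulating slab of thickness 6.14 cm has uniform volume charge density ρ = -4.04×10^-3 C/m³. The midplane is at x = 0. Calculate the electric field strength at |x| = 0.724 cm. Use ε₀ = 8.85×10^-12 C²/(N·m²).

By symmetry E is perpendicular to the slab. A Gaussian pillbox from −0.724 cm to +0.724 cm (face area A) lies entirely within the slab.
Q_enc = ρ·(2x)·A and flux = 2EA, so 2EA = 2ρxA/ε₀ ⇒ E = |ρ|x/ε₀.
E = (4.04×10^-3)(0.00724)/(8.85×10^-12) = 3.31e6 N/C.

E ≈ 3.31×10^6 N/C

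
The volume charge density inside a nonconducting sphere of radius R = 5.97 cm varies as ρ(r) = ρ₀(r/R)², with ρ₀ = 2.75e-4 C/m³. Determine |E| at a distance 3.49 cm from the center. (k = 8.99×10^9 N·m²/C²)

By spherical symmetry E is radial; choose a Gaussian sphere of radius r = 3.49 cm (r < R).
Q_enc = ∫₀^r ρ(r')·4πr'² dr' = (4πρ₀/R²) ∫₀^r r'^4 dr' = 4πρ₀ r^5/(5·R²) = 1.004e-8 C.
By Gauss's law, ∮E·dA = E·4πr² = Q_enc/ε₀.
E = k|Q_enc|/r² = (8.99×10^9)(1.004×10^-8)/(0.0349)² = 7.41×10^4 N/C.

E ≈ 7.41e4 V/m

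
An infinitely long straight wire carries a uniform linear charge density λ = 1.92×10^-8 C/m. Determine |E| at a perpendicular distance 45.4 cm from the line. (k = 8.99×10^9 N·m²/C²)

Coaxial Gaussian cylinder, radius r = 45.4 cm, length L.
Q_enc = λL, so λ_enc = 1.92×10^-8 C/m.
Gauss's law: E·2πrL = λ_enc L/ε₀.
E = 2k|λ_enc|/r = 2(8.99×10^9)(1.92e-8)/(0.454) = 760 N/C.

|E| ≈ 760 N/C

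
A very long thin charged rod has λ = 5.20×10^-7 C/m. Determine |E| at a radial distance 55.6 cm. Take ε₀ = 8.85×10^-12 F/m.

Choose a coaxial cylinder of radius r = 55.6 cm (arbitrary length L) as the Gaussian surface.
Q_enc = λL, so λ_enc = 5.20×10^-7 C/m.
By Gauss's law (flux through the curved wall only), E·2πrL = λ_enc L/ε₀.
E = |λ_enc|/(2πε₀r) = (5.20×10^-7)/(2π·8.85×10^-12·0.556) = 1.68×10^4 N/C.

1.68e4 V/m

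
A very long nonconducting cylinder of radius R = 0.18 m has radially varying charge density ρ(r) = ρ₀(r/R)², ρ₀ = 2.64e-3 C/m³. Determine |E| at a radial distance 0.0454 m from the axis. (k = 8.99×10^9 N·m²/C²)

Take a coaxial cylindrical Gaussian surface of radius r = 0.0454 m and length L (r < R).
Integrating ρ over the cross-section to radius r: λ_enc = (2πρ₀/R²) ∫₀^r r'^3 dr' = 2πρ₀ r^4/(4·R²) = 5.438×10^-7 C/m.
Applying ∮E·dA = Q_enc/ε₀ with the end caps contributing no flux:
E = 2k|λ_enc|/r = 2(8.99×10^9)(5.438e-7)/(0.0454) = 2.15×10^5 N/C.

|E| = 2.15×10^5 N/C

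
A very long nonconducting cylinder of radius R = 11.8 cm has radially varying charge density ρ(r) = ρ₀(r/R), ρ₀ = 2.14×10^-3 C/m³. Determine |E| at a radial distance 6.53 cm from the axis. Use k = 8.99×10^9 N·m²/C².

E = 2.91×10^6 N/C

Choose a coaxial cylinder of radius r = 6.53 cm (arbitrary length L) as the Gaussian surface (r < R).
λ_enc = ∫₀^r ρ(r')·2πr' dr' = (2πρ₀/R)·r^3/3 = 1.058×10^-5 C/m.
Applying ∮E·dA = Q_enc/ε₀ with the end caps contributing no flux:
E = 2k|λ_enc|/r = 2(8.99×10^9)(1.058×10^-5)/(0.0653) = 2.91×10^6 N/C.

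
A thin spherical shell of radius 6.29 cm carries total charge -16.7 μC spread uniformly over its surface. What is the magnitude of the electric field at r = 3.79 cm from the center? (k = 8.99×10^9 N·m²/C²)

Symmetry ⇒ E = E(r) r̂. Gaussian sphere of radius r = 3.79 cm (inside the shell, r < 6.29 cm).
All the charge is outside the Gaussian surface: Q_enc = 0, hence E = 0 everywhere inside the shell.

|E| = 0 N/C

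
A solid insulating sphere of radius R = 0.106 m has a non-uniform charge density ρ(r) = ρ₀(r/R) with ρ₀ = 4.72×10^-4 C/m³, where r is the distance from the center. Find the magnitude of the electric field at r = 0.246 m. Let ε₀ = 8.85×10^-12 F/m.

E = 2.62e5 N/C

Use a concentric Gaussian sphere at r = 0.246 m (r > R, all charge enclosed).
Q_enc = 4π ∫₀^R ρ₀(r'/R)^1 r'² dr' = 4πρ₀R³/4 = 1.766×10^-6 C.
By Gauss's law, ∮E·dA = E·4πr² = Q_enc/ε₀.
E = |Q_enc|/(4πε₀r²) = (1.766e-6)/(4π·8.85×10^-12·(0.246)²) = 2.62×10^5 N/C.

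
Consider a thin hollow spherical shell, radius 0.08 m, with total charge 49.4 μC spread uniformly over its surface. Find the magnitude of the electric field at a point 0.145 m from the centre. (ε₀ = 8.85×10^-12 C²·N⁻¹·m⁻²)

2.11×10^7 N/C

Use a concentric Gaussian sphere at r = 0.145 m (r > 0.08 m).
The entire shell is enclosed: Q_enc = 4.94×10^-5 C.
Since E is radial and uniform over the Gaussian sphere, Φ = E·4πr² = Q_enc/ε₀.
E = |Q_enc|/(4πε₀r²) = (4.94×10^-5)/(4π·8.85×10^-12·(0.145)²) = 2.11e7 N/C.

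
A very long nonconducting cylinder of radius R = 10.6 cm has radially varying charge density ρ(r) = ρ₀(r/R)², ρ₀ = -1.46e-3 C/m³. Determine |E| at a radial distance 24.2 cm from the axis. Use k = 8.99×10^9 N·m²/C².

1.91e6 N/C

Choose a coaxial cylinder of radius r = 24.2 cm (arbitrary length L) as the Gaussian surface (r > R, full charge per length enclosed).
λ_enc = 2π ∫₀^R ρ₀(r'/R)^2 r' dr' = 2πρ₀R²/4 = -2.577×10^-5 C/m.
By Gauss's law (flux through the curved wall only), E·2πrL = λ_enc L/ε₀.
E = 2k|λ_enc|/r = 2(8.99×10^9)(2.577×10^-5)/(0.242) = 1.91×10^6 N/C.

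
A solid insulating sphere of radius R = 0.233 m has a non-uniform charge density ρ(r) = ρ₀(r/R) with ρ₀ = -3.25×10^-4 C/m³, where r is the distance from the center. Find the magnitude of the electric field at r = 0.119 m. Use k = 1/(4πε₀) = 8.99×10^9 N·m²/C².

By spherical symmetry E is radial; choose a Gaussian sphere of radius r = 0.119 m (r < R).
Integrate the density: Q_enc = 4π ∫₀^r ρ₀(r'/R)^1 r'² dr' = 4πρ₀ r^4/(4·R) = -8.787×10^-7 C.
Since E is radial and uniform over the Gaussian sphere, Φ = E·4πr² = Q_enc/ε₀.
E = k|Q_enc|/r² = (8.99×10^9)(8.787e-7)/(0.119)² = 5.58×10^5 N/C.

5.58e5 N/C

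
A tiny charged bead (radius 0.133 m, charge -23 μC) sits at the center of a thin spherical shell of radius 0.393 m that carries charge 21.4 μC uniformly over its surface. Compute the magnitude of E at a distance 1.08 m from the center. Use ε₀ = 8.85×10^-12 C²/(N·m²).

|E| ≈ 1.23×10^4 N/C

Use a concentric Gaussian sphere at r = 1.08 m (r > 0.393 m, enclosing both).
Q_enc = (-23 μC) + (21.4 μC) = -1.60e-6 C.
Applying ∮E·dA = Q_enc/ε₀ with Φ = E(4πr²):
E = |Q_enc|/(4πε₀r²) = (1.60×10^-6)/(4π·8.85×10^-12·(1.08)²) = 1.23×10^4 N/C.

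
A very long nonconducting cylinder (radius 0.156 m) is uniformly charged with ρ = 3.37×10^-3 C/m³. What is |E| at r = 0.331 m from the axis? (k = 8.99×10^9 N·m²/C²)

By cylindrical symmetry E is radial; use a coaxial Gaussian cylinder of radius 0.331 m and length L (r > 0.156 m, full cross-section enclosed).
λ_enc = ρ·πR² = (3.37×10^-3)π(0.156)² = 2.576e-4 C/m.
Applying ∮E·dA = Q_enc/ε₀ with the end caps contributing no flux:
E = 2k|λ_enc|/r = 2(8.99×10^9)(2.576×10^-4)/(0.331) = 1.40×10^7 N/C.

E = 1.40×10^7 V/m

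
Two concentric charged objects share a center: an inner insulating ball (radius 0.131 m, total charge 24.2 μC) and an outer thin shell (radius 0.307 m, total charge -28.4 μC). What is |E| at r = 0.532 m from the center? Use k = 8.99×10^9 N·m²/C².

Use a concentric Gaussian sphere at r = 0.532 m (r > 0.307 m, enclosing both).
Q_enc = (24.2 μC) + (-28.4 μC) = -4.20×10^-6 C.
Gauss's law: E·4πr² = Q_enc/ε₀.
E = k|Q_enc|/r² = (8.99×10^9)(4.20×10^-6)/(0.532)² = 1.33×10^5 N/C.

|E| ≈ 1.33e5 N/C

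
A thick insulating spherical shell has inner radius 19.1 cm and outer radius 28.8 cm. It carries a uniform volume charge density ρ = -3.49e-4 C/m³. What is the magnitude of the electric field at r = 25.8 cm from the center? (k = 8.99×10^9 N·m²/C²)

Use a concentric Gaussian sphere at r = 25.8 cm (within the shell material, 19.1 cm < r < 28.8 cm).
Only the shell between 19.1 cm and r is enclosed: Q_enc = ρ·(4π/3)(r³ − a³) = (-3.49×10^-4)·(4π/3)·((0.258)³ − (0.191)³) = -1.492e-5 C.
Since E is radial and uniform over the Gaussian sphere, Φ = E·4πr² = Q_enc/ε₀.
E = k|Q_enc|/r² = (8.99×10^9)(1.492×10^-5)/(0.258)² = 2.01e6 N/C.

|E| ≈ 2.01e6 N/C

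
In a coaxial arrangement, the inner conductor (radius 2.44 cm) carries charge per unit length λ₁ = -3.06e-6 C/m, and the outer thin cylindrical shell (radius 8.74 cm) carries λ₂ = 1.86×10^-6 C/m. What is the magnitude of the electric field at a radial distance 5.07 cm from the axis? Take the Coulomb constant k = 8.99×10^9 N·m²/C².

Choose a coaxial cylinder of radius r = 5.07 cm (arbitrary length L) as the Gaussian surface (between the conductors, 2.44 cm < r < 8.74 cm).
Only the inner wire is enclosed; the outer shell contributes nothing inside itself. λ_enc = λ₁ = -3.06×10^-6 C/m.
Since E is radial and uniform over the curved surface, Φ = E·2πrL = Q_enc/ε₀ = λ_enc L/ε₀.
E = 2k|λ_enc|/r = 2(8.99×10^9)(3.06×10^-6)/(0.0507) = 1.09e6 N/C.

1.09e6 N/C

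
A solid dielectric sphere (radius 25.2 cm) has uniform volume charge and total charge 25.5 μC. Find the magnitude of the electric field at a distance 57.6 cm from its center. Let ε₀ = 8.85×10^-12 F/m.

|E| = 6.91×10^5 N/C

Take a concentric spherical Gaussian surface of radius r = 57.6 cm (r > R, so the entire charge is enclosed).
Q_enc = 25.5 μC = 2.55×10^-5 C.
Since E is radial and uniform over the Gaussian sphere, Φ = E·4πr² = Q_enc/ε₀.
E = |Q_enc|/(4πε₀r²) = (2.55×10^-5)/(4π·8.85×10^-12·(0.576)²) = 6.91×10^5 N/C.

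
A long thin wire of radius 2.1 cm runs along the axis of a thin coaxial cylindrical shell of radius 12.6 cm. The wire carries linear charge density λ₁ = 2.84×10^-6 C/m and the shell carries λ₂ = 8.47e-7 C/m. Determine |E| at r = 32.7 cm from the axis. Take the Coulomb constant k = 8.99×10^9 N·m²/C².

Coaxial Gaussian cylinder, radius r = 32.7 cm, length L (r > 12.6 cm, enclosing both).
λ_enc = λ₁ + λ₂ = (2.84×10^-6) + (8.47e-7) = 3.687×10^-6 C/m.
Applying ∮E·dA = Q_enc/ε₀ with the end caps contributing no flux:
E = 2k|λ_enc|/r = 2(8.99×10^9)(3.687e-6)/(0.327) = 2.03e5 N/C.

2.03×10^5 N/C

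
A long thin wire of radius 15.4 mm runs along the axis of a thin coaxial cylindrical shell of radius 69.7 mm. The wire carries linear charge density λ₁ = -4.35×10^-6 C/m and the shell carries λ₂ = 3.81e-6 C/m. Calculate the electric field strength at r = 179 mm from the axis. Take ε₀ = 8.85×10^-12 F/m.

Take a coaxial cylindrical Gaussian surface of radius r = 179 mm and length L (r > 69.7 mm, enclosing both).
λ_enc = λ₁ + λ₂ = (-4.35×10^-6) + (3.81e-6) = -5.40e-7 C/m.
Gauss's law: E·2πrL = λ_enc L/ε₀.
E = |λ_enc|/(2πε₀r) = (5.40e-7)/(2π·8.85×10^-12·0.179) = 5.43×10^4 N/C.

E = 5.43e4 V/m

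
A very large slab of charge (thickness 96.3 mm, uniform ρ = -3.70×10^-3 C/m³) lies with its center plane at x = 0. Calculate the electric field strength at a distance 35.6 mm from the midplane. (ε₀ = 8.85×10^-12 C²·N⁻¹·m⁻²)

E ≈ 1.49×10^7 N/C

By symmetry E is perpendicular to the slab. A Gaussian pillbox from −35.6 mm to +35.6 mm (face area A) lies entirely within the slab.
Q_enc = ρ·(2x)·A and flux = 2EA, so 2EA = 2ρxA/ε₀ ⇒ E = |ρ|x/ε₀.
E = (3.70×10^-3)(0.0356)/(8.85×10^-12) = 1.49×10^7 N/C.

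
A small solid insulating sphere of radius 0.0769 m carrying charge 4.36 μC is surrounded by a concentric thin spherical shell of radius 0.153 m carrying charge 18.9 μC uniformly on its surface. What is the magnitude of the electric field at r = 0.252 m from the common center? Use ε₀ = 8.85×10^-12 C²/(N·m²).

Use a concentric Gaussian sphere at r = 0.252 m (r > 0.153 m, enclosing both).
Q_enc = (4.36 μC) + (18.9 μC) = 2.326e-5 C.
By Gauss's law, ∮E·dA = E·4πr² = Q_enc/ε₀.
E = |Q_enc|/(4πε₀r²) = (2.326e-5)/(4π·8.85×10^-12·(0.252)²) = 3.29×10^6 N/C.

|E| ≈ 3.29×10^6 V/m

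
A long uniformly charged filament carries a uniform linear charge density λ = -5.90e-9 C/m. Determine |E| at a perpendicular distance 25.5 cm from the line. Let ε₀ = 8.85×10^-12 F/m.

Choose a coaxial cylinder of radius r = 25.5 cm (arbitrary length L) as the Gaussian surface.
Q_enc = λL, so λ_enc = -5.90×10^-9 C/m.
Applying ∮E·dA = Q_enc/ε₀ with the end caps contributing no flux:
E = |λ_enc|/(2πε₀r) = (5.90e-9)/(2π·8.85×10^-12·0.255) = 416 N/C.

416 N/C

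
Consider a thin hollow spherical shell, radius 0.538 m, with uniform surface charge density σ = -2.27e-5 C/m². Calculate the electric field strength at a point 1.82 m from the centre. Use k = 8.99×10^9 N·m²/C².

|E| = 2.24e5 N/C

Use a concentric Gaussian sphere at r = 1.82 m (r > 0.538 m).
The entire shell is enclosed: Q_enc = σ·4πR² = (-2.27×10^-5)·4π·(0.538)² = -8.257×10^-5 C.
By Gauss's law, ∮E·dA = E·4πr² = Q_enc/ε₀.
E = k|Q_enc|/r² = (8.99×10^9)(8.257e-5)/(1.82)² = 2.24e5 N/C.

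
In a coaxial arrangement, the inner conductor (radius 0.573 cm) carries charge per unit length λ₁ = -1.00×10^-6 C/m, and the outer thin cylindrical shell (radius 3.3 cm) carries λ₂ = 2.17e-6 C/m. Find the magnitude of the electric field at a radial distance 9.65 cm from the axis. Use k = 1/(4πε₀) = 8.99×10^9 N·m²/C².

|E| = 2.18×10^5 V/m

Choose a coaxial cylinder of radius r = 9.65 cm (arbitrary length L) as the Gaussian surface (r > 3.3 cm, enclosing both).
λ_enc = λ₁ + λ₂ = (-1.00e-6) + (2.17×10^-6) = 1.17e-6 C/m.
Since E is radial and uniform over the curved surface, Φ = E·2πrL = Q_enc/ε₀ = λ_enc L/ε₀.
E = 2k|λ_enc|/r = 2(8.99×10^9)(1.17×10^-6)/(0.0965) = 2.18×10^5 N/C.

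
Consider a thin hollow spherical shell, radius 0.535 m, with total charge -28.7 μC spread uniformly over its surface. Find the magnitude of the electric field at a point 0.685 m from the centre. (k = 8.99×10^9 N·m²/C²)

5.50×10^5 N/C

Symmetry ⇒ E = E(r) r̂. Gaussian sphere of radius r = 0.685 m (r > 0.535 m).
The entire shell is enclosed: Q_enc = -2.87×10^-5 C.
Applying ∮E·dA = Q_enc/ε₀ with Φ = E(4πr²):
E = k|Q_enc|/r² = (8.99×10^9)(2.87×10^-5)/(0.685)² = 5.50×10^5 N/C.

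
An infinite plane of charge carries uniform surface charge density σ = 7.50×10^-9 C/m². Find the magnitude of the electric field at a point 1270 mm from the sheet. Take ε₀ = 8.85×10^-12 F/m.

Choose a cylindrical pillbox piercing the sheet, end faces (area A) parallel to it.
Only the two end caps contribute flux: Φ = 2EA. With Q_enc = σA, Gauss's law gives E = |σ|/(2ε₀).
E = |σ|/(2ε₀) = (7.50×10^-9)/(2·8.85×10^-12) = 424 N/C.

|E| ≈ 424 N/C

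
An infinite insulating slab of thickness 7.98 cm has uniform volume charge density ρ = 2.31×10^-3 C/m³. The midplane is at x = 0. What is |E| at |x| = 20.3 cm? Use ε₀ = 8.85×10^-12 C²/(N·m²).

|E| = 1.04×10^7 N/C

The point |x| = 20.3 cm lies outside the slab (half-thickness 0.0399 m). A symmetric pillbox spanning the full slab encloses Q_enc = ρ·d·A.
Flux = 2EA ⇒ E = |ρ|d/(2ε₀), independent of distance outside.
E = (2.31e-3)(0.0798)/(2·8.85×10^-12) = 1.04e7 N/C.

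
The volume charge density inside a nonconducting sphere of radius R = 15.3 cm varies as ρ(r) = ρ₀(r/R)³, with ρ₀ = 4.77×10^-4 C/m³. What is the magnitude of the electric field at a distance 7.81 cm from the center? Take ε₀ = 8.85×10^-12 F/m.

9.33×10^4 N/C

Symmetry ⇒ E = E(r) r̂. Gaussian sphere of radius r = 7.81 cm (r < R).
Integrate the density: Q_enc = 4π ∫₀^r ρ₀(r'/R)^3 r'² dr' = 4πρ₀ r^6/(6·R³) = 6.33×10^-8 C.
Gauss's law: E·4πr² = Q_enc/ε₀.
E = |Q_enc|/(4πε₀r²) = (6.33×10^-8)/(4π·8.85×10^-12·(0.0781)²) = 9.33×10^4 N/C.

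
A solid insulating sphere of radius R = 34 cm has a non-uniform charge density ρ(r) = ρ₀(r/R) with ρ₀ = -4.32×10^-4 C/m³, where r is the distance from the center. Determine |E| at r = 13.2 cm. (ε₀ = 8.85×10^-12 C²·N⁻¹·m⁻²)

Symmetry ⇒ E = E(r) r̂. Gaussian sphere of radius r = 13.2 cm (r < R).
Q_enc = ∫₀^r ρ(r')·4πr'² dr' = (4πρ₀/R) ∫₀^r r'^3 dr' = 4πρ₀ r^4/(4·R) = -1.212e-6 C.
By Gauss's law, ∮E·dA = E·4πr² = Q_enc/ε₀.
E = |Q_enc|/(4πε₀r²) = (1.212e-6)/(4π·8.85×10^-12·(0.132)²) = 6.25e5 N/C.

E ≈ 6.25×10^5 N/C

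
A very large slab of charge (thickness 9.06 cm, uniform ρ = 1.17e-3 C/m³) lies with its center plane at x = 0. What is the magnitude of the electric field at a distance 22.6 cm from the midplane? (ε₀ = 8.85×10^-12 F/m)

5.99×10^6 V/m

The point |x| = 22.6 cm lies outside the slab (half-thickness 0.0453 m). A symmetric pillbox spanning the full slab encloses Q_enc = ρ·d·A.
Flux = 2EA ⇒ E = |ρ|d/(2ε₀), independent of distance outside.
E = (1.17e-3)(0.0906)/(2·8.85×10^-12) = 5.99×10^6 N/C.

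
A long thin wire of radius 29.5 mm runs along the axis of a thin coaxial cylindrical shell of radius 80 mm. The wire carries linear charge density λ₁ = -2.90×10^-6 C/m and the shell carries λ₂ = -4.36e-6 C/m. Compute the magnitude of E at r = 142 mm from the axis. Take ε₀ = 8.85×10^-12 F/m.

Coaxial Gaussian cylinder, radius r = 142 mm, length L (r > 80 mm, enclosing both).
λ_enc = λ₁ + λ₂ = (-2.90×10^-6) + (-4.36×10^-6) = -7.26×10^-6 C/m.
Since E is radial and uniform over the curved surface, Φ = E·2πrL = Q_enc/ε₀ = λ_enc L/ε₀.
E = |λ_enc|/(2πε₀r) = (7.26×10^-6)/(2π·8.85×10^-12·0.142) = 9.19×10^5 N/C.

|E| = 9.19×10^5 N/C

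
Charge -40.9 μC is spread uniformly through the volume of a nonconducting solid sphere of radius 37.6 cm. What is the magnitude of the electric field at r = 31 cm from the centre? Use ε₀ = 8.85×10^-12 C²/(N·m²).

2.14×10^6 N/C

Take a concentric spherical Gaussian surface of radius r = 31 cm (r < R).
For a uniform sphere the enclosed fraction is (r/R)³, so Q_enc = (-40.9 μC)(0.31/0.376)³ = -2.292e-5 C.
By Gauss's law, ∮E·dA = E·4πr² = Q_enc/ε₀.
E = |Q_enc|/(4πε₀r²) = (2.292×10^-5)/(4π·8.85×10^-12·(0.31)²) = 2.14e6 N/C.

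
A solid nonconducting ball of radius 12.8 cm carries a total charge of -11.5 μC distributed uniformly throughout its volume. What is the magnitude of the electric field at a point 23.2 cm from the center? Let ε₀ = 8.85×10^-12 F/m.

|E| ≈ 1.92×10^6 V/m

By spherical symmetry E is radial; choose a Gaussian sphere of radius r = 23.2 cm (r > R, so the entire charge is enclosed).
Q_enc = -11.5 μC = -1.15×10^-5 C.
Applying ∮E·dA = Q_enc/ε₀ with Φ = E(4πr²):
E = |Q_enc|/(4πε₀r²) = (1.15e-5)/(4π·8.85×10^-12·(0.232)²) = 1.92e6 N/C.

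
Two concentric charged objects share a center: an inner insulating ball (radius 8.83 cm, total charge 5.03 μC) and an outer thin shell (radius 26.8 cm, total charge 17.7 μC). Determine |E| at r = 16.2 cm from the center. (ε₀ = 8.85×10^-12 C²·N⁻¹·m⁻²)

E ≈ 1.72×10^6 N/C

Symmetry ⇒ E = E(r) r̂. Gaussian sphere of radius r = 16.2 cm (between the bodies, 8.83 cm < r < 26.8 cm).
The shell at 26.8 cm lies outside the Gaussian surface, so Q_enc = 5.03 μC = 5.03×10^-6 C.
Applying ∮E·dA = Q_enc/ε₀ with Φ = E(4πr²):
E = |Q_enc|/(4πε₀r²) = (5.03e-6)/(4π·8.85×10^-12·(0.162)²) = 1.72e6 N/C.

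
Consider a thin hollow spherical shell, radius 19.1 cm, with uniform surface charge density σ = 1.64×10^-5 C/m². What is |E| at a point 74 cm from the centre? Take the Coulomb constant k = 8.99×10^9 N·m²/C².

Take a concentric spherical Gaussian surface of radius r = 74 cm (r > 19.1 cm).
The entire shell is enclosed: Q_enc = σ·4πR² = (1.64e-5)·4π·(0.191)² = 7.518×10^-6 C.
Since E is radial and uniform over the Gaussian sphere, Φ = E·4πr² = Q_enc/ε₀.
E = k|Q_enc|/r² = (8.99×10^9)(7.518×10^-6)/(0.74)² = 1.23e5 N/C.

E = 1.23×10^5 N/C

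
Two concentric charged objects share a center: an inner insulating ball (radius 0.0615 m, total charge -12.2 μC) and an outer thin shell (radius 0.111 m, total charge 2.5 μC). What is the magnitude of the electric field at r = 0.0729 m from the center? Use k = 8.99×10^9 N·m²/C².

|E| = 2.06×10^7 N/C

Take a concentric spherical Gaussian surface of radius r = 0.0729 m (between the bodies, 0.0615 m < r < 0.111 m).
The shell at 0.111 m lies outside the Gaussian surface, so Q_enc = -12.2 μC = -1.22×10^-5 C.
By Gauss's law, ∮E·dA = E·4πr² = Q_enc/ε₀.
E = k|Q_enc|/r² = (8.99×10^9)(1.22×10^-5)/(0.0729)² = 2.06×10^7 N/C.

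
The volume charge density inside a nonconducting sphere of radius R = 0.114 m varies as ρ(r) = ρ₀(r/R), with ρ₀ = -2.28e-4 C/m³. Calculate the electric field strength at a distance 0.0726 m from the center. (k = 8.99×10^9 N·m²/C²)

E = 2.98e5 N/C

Use a concentric Gaussian sphere at r = 0.0726 m (r < R).
Integrate the density: Q_enc = 4π ∫₀^r ρ₀(r'/R)^1 r'² dr' = 4πρ₀ r^4/(4·R) = -1.746×10^-7 C.
Applying ∮E·dA = Q_enc/ε₀ with Φ = E(4πr²):
E = k|Q_enc|/r² = (8.99×10^9)(1.746e-7)/(0.0726)² = 2.98×10^5 N/C.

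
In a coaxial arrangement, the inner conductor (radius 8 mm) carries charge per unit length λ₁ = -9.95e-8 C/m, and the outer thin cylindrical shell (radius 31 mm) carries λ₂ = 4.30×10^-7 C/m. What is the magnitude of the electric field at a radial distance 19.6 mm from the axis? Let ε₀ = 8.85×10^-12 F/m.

E ≈ 9.13×10^4 N/C

Coaxial Gaussian cylinder, radius r = 19.6 mm, length L (between the conductors, 8 mm < r < 31 mm).
Only the inner wire is enclosed; the outer shell contributes nothing inside itself. λ_enc = λ₁ = -9.95×10^-8 C/m.
By Gauss's law (flux through the curved wall only), E·2πrL = λ_enc L/ε₀.
E = |λ_enc|/(2πε₀r) = (9.95e-8)/(2π·8.85×10^-12·0.0196) = 9.13×10^4 N/C.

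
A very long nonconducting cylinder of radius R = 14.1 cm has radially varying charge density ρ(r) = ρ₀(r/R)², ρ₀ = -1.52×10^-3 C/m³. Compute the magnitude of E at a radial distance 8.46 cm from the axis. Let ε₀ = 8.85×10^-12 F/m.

|E| ≈ 1.31×10^6 N/C

By cylindrical symmetry E is radial; use a coaxial Gaussian cylinder of radius 8.46 cm and length L (r < R).
λ_enc = ∫₀^r ρ(r')·2πr' dr' = (2πρ₀/R²)·r^4/4 = -6.152×10^-6 C/m.
Applying ∮E·dA = Q_enc/ε₀ with the end caps contributing no flux:
E = |λ_enc|/(2πε₀r) = (6.152×10^-6)/(2π·8.85×10^-12·0.0846) = 1.31e6 N/C.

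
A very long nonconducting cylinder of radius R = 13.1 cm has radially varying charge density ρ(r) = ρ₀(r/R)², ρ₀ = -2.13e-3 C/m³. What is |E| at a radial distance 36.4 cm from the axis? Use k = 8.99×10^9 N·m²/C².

Coaxial Gaussian cylinder, radius r = 36.4 cm, length L (r > R, full charge per length enclosed).
λ_enc = 2π ∫₀^R ρ₀(r'/R)^2 r' dr' = 2πρ₀R²/4 = -5.742e-5 C/m.
Since E is radial and uniform over the curved surface, Φ = E·2πrL = Q_enc/ε₀ = λ_enc L/ε₀.
E = 2k|λ_enc|/r = 2(8.99×10^9)(5.742×10^-5)/(0.364) = 2.84×10^6 N/C.

E ≈ 2.84×10^6 N/C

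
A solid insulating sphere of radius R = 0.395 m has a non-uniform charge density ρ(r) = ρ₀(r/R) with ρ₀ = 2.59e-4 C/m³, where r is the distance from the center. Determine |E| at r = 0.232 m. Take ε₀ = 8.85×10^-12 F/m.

|E| = 9.97×10^5 N/C

Use a concentric Gaussian sphere at r = 0.232 m (r < R).
Integrate the density: Q_enc = 4π ∫₀^r ρ₀(r'/R)^1 r'² dr' = 4πρ₀ r^4/(4·R) = 5.968×10^-6 C.
By Gauss's law, ∮E·dA = E·4πr² = Q_enc/ε₀.
E = |Q_enc|/(4πε₀r²) = (5.968×10^-6)/(4π·8.85×10^-12·(0.232)²) = 9.97e5 N/C.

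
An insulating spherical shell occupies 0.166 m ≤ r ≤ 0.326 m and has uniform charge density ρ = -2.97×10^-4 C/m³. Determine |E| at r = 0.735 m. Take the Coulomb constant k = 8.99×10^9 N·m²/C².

|E| = 6.23×10^5 N/C

Take a concentric spherical Gaussian surface of radius r = 0.735 m (r > 0.326 m, enclosing the whole shell).
Q_enc = ρ·(4π/3)(b³ − a³) = (-2.97×10^-4)·(4π/3)·((0.326)³ − (0.166)³) = -3.741×10^-5 C.
By Gauss's law, ∮E·dA = E·4πr² = Q_enc/ε₀.
E = k|Q_enc|/r² = (8.99×10^9)(3.741e-5)/(0.735)² = 6.23e5 N/C.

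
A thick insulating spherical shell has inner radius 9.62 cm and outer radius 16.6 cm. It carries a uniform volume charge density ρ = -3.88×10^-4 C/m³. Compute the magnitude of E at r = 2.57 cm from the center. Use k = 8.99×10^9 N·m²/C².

E = 0

Use a concentric Gaussian sphere at r = 2.57 cm (r < 9.62 cm, inside the empty cavity).
No charge is enclosed, so by Gauss's law E·4πr² = 0 ⇒ E = 0.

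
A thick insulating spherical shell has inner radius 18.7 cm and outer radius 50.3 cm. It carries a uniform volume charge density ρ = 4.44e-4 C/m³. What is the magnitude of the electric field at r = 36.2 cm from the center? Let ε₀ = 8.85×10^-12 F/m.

Symmetry ⇒ E = E(r) r̂. Gaussian sphere of radius r = 36.2 cm (within the shell material, 18.7 cm < r < 50.3 cm).
Only the shell between 18.7 cm and r is enclosed: Q_enc = ρ·(4π/3)(r³ − a³) = (4.44×10^-4)·(4π/3)·((0.362)³ − (0.187)³) = 7.606×10^-5 C.
Since E is radial and uniform over the Gaussian sphere, Φ = E·4πr² = Q_enc/ε₀.
E = |Q_enc|/(4πε₀r²) = (7.606×10^-5)/(4π·8.85×10^-12·(0.362)²) = 5.22×10^6 N/C.

E ≈ 5.22e6 N/C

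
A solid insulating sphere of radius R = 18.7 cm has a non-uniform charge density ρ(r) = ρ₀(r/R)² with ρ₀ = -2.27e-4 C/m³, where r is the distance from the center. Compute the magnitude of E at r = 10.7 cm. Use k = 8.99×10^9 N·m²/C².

|E| = 1.80e5 V/m

Take a concentric spherical Gaussian surface of radius r = 10.7 cm (r < R).
Q_enc = ∫₀^r ρ(r')·4πr'² dr' = (4πρ₀/R²) ∫₀^r r'^4 dr' = 4πρ₀ r^5/(5·R²) = -2.288e-7 C.
Since E is radial and uniform over the Gaussian sphere, Φ = E·4πr² = Q_enc/ε₀.
E = k|Q_enc|/r² = (8.99×10^9)(2.288×10^-7)/(0.107)² = 1.80×10^5 N/C.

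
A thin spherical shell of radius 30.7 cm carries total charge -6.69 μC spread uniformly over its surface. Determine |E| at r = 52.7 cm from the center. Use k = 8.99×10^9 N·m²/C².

Take a concentric spherical Gaussian surface of radius r = 52.7 cm (r > 30.7 cm).
The entire shell is enclosed: Q_enc = -6.69×10^-6 C.
Since E is radial and uniform over the Gaussian sphere, Φ = E·4πr² = Q_enc/ε₀.
E = k|Q_enc|/r² = (8.99×10^9)(6.69×10^-6)/(0.527)² = 2.17×10^5 N/C.

|E| = 2.17e5 V/m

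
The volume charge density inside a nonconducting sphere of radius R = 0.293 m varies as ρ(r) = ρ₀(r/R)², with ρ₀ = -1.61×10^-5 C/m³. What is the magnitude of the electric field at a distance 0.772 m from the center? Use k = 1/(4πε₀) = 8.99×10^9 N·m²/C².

E = 1.54e4 N/C

Take a concentric spherical Gaussian surface of radius r = 0.772 m (r > R, all charge enclosed).
Q_enc = 4π ∫₀^R ρ₀(r'/R)^2 r'² dr' = 4πρ₀R³/5 = -1.018×10^-6 C.
Gauss's law: E·4πr² = Q_enc/ε₀.
E = k|Q_enc|/r² = (8.99×10^9)(1.018×10^-6)/(0.772)² = 1.54×10^4 N/C.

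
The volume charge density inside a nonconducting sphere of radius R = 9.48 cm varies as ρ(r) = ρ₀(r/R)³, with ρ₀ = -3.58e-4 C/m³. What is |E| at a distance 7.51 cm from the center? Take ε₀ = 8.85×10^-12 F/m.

Symmetry ⇒ E = E(r) r̂. Gaussian sphere of radius r = 7.51 cm (r < R).
Q_enc = ∫₀^r ρ(r')·4πr'² dr' = (4πρ₀/R³) ∫₀^r r'^5 dr' = 4πρ₀ r^6/(6·R³) = -1.579×10^-7 C.
Applying ∮E·dA = Q_enc/ε₀ with Φ = E(4πr²):
E = |Q_enc|/(4πε₀r²) = (1.579×10^-7)/(4π·8.85×10^-12·(0.0751)²) = 2.52×10^5 N/C.

2.52×10^5 N/C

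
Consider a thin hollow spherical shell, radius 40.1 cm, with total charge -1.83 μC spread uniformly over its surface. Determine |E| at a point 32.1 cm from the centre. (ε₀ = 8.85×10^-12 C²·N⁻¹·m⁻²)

|E| = 0 N/C

Take a concentric spherical Gaussian surface of radius r = 32.1 cm (inside the shell, r < 40.1 cm).
All the charge is outside the Gaussian surface: Q_enc = 0, hence E = 0 everywhere inside the shell.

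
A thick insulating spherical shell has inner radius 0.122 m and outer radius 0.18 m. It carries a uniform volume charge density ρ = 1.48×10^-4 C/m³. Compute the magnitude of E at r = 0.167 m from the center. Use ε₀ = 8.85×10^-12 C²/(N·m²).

Take a concentric spherical Gaussian surface of radius r = 0.167 m (within the shell material, 0.122 m < r < 0.18 m).
Enclosed charge is the volume from a to r: Q_enc = (4π/3)ρ(r³ − a³) = 1.762×10^-6 C.
Gauss's law: E·4πr² = Q_enc/ε₀.
E = |Q_enc|/(4πε₀r²) = (1.762×10^-6)/(4π·8.85×10^-12·(0.167)²) = 5.68×10^5 N/C.

5.68×10^5 N/C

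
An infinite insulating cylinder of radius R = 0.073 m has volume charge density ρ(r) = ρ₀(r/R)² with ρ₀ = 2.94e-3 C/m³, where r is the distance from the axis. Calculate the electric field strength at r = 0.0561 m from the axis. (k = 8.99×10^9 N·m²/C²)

Choose a coaxial cylinder of radius r = 0.0561 m (arbitrary length L) as the Gaussian surface (r < R).
Integrating ρ over the cross-section to radius r: λ_enc = (2πρ₀/R²) ∫₀^r r'^3 dr' = 2πρ₀ r^4/(4·R²) = 8.584×10^-6 C/m.
Since E is radial and uniform over the curved surface, Φ = E·2πrL = Q_enc/ε₀ = λ_enc L/ε₀.
E = 2k|λ_enc|/r = 2(8.99×10^9)(8.584×10^-6)/(0.0561) = 2.75×10^6 N/C.

E ≈ 2.75×10^6 V/m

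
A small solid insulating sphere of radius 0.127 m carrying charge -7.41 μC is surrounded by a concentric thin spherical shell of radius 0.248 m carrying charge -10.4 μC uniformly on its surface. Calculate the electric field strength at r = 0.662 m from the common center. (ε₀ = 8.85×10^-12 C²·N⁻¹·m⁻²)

|E| = 3.65×10^5 N/C

Take a concentric spherical Gaussian surface of radius r = 0.662 m (r > 0.248 m, enclosing both).
Q_enc = (-7.41 μC) + (-10.4 μC) = -1.781×10^-5 C.
By Gauss's law, ∮E·dA = E·4πr² = Q_enc/ε₀.
E = |Q_enc|/(4πε₀r²) = (1.781×10^-5)/(4π·8.85×10^-12·(0.662)²) = 3.65×10^5 N/C.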